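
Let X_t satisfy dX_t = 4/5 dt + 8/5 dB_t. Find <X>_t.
<X>_t = 64*t/25

For an Itô process dX_t = a(t) dt + b(t) dB_t, the quadratic variation is <X>_t = int_0^t b(s)^2 ds (the drift term does not contribute). Here b(s) = 8/5, so
  b(s)^2 = 64/25.
Integrating from 0 to t:
  <X>_t = int_0^t (64/25) ds = 64*t/25.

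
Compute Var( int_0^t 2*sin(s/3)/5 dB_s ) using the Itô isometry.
Var = 2*t/25 - 3*sin(2*t/3)/25

The Itô integral of a deterministic integrand f(s) has mean 0 because each increment f(s) * (B_{s+ds} - B_s) has mean 0. By the Itô isometry:
  Var( int_0^t f(s) dB_s ) = E[ (int_0^t f(s) dB_s)^2 ] = int_0^t f(s)^2 ds.
Here f(s) = 2*sin(s/3)/5, so f(s)^2 = 4*sin(s/3)^2/25. Integrate:
  int_0^t (4*sin(s/3)^2/25) ds = 2*t/25 - 3*sin(2*t/3)/25.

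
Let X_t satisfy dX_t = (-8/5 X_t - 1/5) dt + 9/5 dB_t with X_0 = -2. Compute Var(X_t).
Var(X_t) = 81/80 - 81*exp(-16*t/5)/80

The variance V(t) = Var(X_t) satisfies V'(t) = 2 a V(t) + c^2 with V(0) = 0 (drift coefficient is linear in X, diffusion is constant). With a = -8/5, c = 9/5, the solution is
  V(t) = (c^2 / (2 a)) * (exp(2 a t) - 1)
       = ((9/5)^2 / (2*(-8/5))) * (exp((-16/5) t) - 1)
       = 81/80 - 81*exp(-16*t/5)/80.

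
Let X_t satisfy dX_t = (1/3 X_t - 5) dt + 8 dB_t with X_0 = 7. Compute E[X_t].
E[X_t] = 15 - 8*exp(t/3)

Taking expectations and using E[dB_t] = 0, the mean m(t) = E[X_t] satisfies the ODE m'(t) = a m(t) + b with m(0) = x_0. With a = 1/3, b = -5, x_0 = 7, the solution is
  m(t) = x_0 * exp(a t) + (b/a) * (exp(a t) - 1)
       = 7 * exp((1/3) t) + ((-5)/(1/3)) * (exp((1/3) t) - 1)
       = 15 - 8*exp(t/3).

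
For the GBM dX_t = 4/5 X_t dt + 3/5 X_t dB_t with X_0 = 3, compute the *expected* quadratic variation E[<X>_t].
E[<X>_t] = 81*exp(49*t/25)/49 - 81/49

<X>_t = int_0^t ((3/5) * X_s)^2 ds. Taking expectation inside the integral: E[<X>_t] = (3/5)^2 * int_0^t E[X_s^2] ds. For GBM, E[X_s^2] = x_0^2 * exp((2 mu + sigma^2) s). Integrating:
  E[<X>_t] = (3/5)^2 * 3^2 * (exp((2*(4/5) + (3/5)^2) t) - 1) / (2*(4/5) + (3/5)^2)
           = (3/5)^2 * 3^2 * (exp((49/25) t) - 1) / (49/25) = 81*exp(49*t/25)/49 - 81/49.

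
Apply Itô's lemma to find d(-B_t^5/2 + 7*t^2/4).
d(-B_t^5/2 + 7*t^2/4) = (-5*B_t^3 + 7*t/2) dt + (-5*B_t^4/2) dB_t

Itô's formula for f(t, x): d f(t, B_t) = (f_t + (1/2) f_xx) dt + f_x dB_t. Compute partials of f(t, x) = 7*t^2/4 - x^5/2:
  f_t(t,x)  = 7*t/2
  f_x(t,x)  = -5*x^4/2
  f_xx(t,x) = -10*x^3
Assemble drift = f_t + (1/2) f_xx = 7*t/2 - 5*x^3 and diffusion = f_x = -5*x^4/2. Substituting x = B_t:
  d(-B_t^5/2 + 7*t^2/4) = (-5*B_t^3 + 7*t/2) dt + (-5*B_t^4/2) dB_t.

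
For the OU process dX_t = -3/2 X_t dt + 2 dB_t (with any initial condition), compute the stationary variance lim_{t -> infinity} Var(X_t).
lim Var(X_t) = 4/3

The OU SDE dX = -theta X dt + sigma dB admits the integrating factor exp(theta t): d(exp(theta t) X_t) = sigma exp(theta t) dB_t. Integrating from 0 to t gives X_t = x_0 * exp(-theta t) + sigma * int_0^t exp(-theta (t-s)) dB_s for any initial x_0. The Itô integral has variance (by the Itô isometry) sigma^2 * int_0^t exp(-2 theta (t - s)) ds = sigma^2 * (1 - exp(-2 theta t)) / (2 theta), independent of x_0.
With theta = 3/2, sigma = 2:
  Var(X_t) = (2)^2 * (1 - exp(-2*3/2 t)) / (2 * 3/2) = 4/3 - 4*exp(-3*t)/3.
As t -> infinity, exp(-2*3/2 t) -> 0, so the stationary variance is sigma^2 / (2 theta) = 4/3.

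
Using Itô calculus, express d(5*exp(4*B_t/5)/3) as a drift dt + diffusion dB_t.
d(5*exp(4*B_t/5)/3) = (8*exp(4*B_t/5)/15) dt + (4*exp(4*B_t/5)/3) dB_t

Itô's formula for f(B_t) gives d f(B_t) = f'(B_t) dB_t + (1/2) f''(B_t) dt. Compute derivatives of f(x) = 5*exp(4*x/5)/3:
  f'(x)  = 4*exp(4*x/5)/3
  f''(x) = 16*exp(4*x/5)/15
Substitute x = B_t and multiply the f'' term by 1/2:
  drift     = (1/2) * (16*exp(4*x/5)/15) evaluated at B_t = 8*exp(4*B_t/5)/15
  diffusion = (4*exp(4*x/5)/3) evaluated at B_t = 4*exp(4*B_t/5)/3
Therefore d(5*exp(4*B_t/5)/3) = (8*exp(4*B_t/5)/15) dt + (4*exp(4*B_t/5)/3) dB_t.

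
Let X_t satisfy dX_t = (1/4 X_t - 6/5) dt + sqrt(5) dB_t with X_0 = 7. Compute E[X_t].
E[X_t] = 11*exp(t/4)/5 + 24/5

Taking expectations and using E[dB_t] = 0, the mean m(t) = E[X_t] satisfies the ODE m'(t) = a m(t) + b with m(0) = x_0. With a = 1/4, b = -6/5, x_0 = 7, the solution is
  m(t) = x_0 * exp(a t) + (b/a) * (exp(a t) - 1)
       = 7 * exp((1/4) t) + ((-6/5)/(1/4)) * (exp((1/4) t) - 1)
       = 11*exp(t/4)/5 + 24/5.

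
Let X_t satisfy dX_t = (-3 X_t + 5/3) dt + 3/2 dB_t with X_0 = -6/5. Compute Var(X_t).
Var(X_t) = 3/8 - 3*exp(-6*t)/8

The variance V(t) = Var(X_t) satisfies V'(t) = 2 a V(t) + c^2 with V(0) = 0 (drift coefficient is linear in X, diffusion is constant). With a = -3, c = 3/2, the solution is
  V(t) = (c^2 / (2 a)) * (exp(2 a t) - 1)
       = ((3/2)^2 / (2*(-3))) * (exp((-6) t) - 1)
       = 3/8 - 3*exp(-6*t)/8.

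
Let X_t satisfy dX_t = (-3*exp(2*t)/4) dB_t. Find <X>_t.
<X>_t = 9*exp(4*t)/64 - 9/64

For an Itô process dX_t = a(t) dt + b(t) dB_t, the quadratic variation is <X>_t = int_0^t b(s)^2 ds (the drift term does not contribute). Here b(s) = -3*exp(2*s)/4, so
  b(s)^2 = 9*exp(4*s)/16.
Integrating from 0 to t:
  <X>_t = int_0^t (9*exp(4*s)/16) ds = 9*exp(4*t)/64 - 9/64.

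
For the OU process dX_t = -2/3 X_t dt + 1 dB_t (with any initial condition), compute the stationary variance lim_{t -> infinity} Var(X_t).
lim Var(X_t) = 3/4

The OU SDE dX = -theta X dt + sigma dB admits the integrating factor exp(theta t): d(exp(theta t) X_t) = sigma exp(theta t) dB_t. Integrating from 0 to t gives X_t = x_0 * exp(-theta t) + sigma * int_0^t exp(-theta (t-s)) dB_s for any initial x_0. The Itô integral has variance (by the Itô isometry) sigma^2 * int_0^t exp(-2 theta (t - s)) ds = sigma^2 * (1 - exp(-2 theta t)) / (2 theta), independent of x_0.
With theta = 2/3, sigma = 1:
  Var(X_t) = (1)^2 * (1 - exp(-2*2/3 t)) / (2 * 2/3) = 3/4 - 3*exp(-4*t/3)/4.
As t -> infinity, exp(-2*2/3 t) -> 0, so the stationary variance is sigma^2 / (2 theta) = 3/4.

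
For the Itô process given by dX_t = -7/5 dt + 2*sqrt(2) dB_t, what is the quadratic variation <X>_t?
<X>_t = 8*t

For an Itô process dX_t = a(t) dt + b(t) dB_t, the quadratic variation is <X>_t = int_0^t b(s)^2 ds (the drift term does not contribute). Here b(s) = 2*sqrt(2), so
  b(s)^2 = 8.
Integrating from 0 to t:
  <X>_t = int_0^t (8) ds = 8*t.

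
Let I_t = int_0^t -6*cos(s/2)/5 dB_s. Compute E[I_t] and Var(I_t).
E[I_t] = 0; Var(I_t) = 18*t/25 + 18*sin(t)/25

The Itô integral of a deterministic integrand f(s) has mean 0 because each increment f(s) * (B_{s+ds} - B_s) has mean 0. By the Itô isometry:
  Var( int_0^t f(s) dB_s ) = E[ (int_0^t f(s) dB_s)^2 ] = int_0^t f(s)^2 ds.
Here f(s) = -6*cos(s/2)/5, so f(s)^2 = 36*cos(s/2)^2/25. Integrate:
  int_0^t (36*cos(s/2)^2/25) ds = 18*t/25 + 18*sin(t)/25.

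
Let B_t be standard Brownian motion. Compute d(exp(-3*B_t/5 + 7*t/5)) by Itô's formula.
d(exp(-3*B_t/5 + 7*t/5)) = (79*exp(-3*B_t/5 + 7*t/5)/50) dt + (-3*exp(-3*B_t/5 + 7*t/5)/5) dB_t

Itô's formula for f(t, x): d f(t, B_t) = (f_t + (1/2) f_xx) dt + f_x dB_t. Compute partials of f(t, x) = exp(7*t/5 - 3*x/5):
  f_t(t,x)  = 7*exp(7*t/5 - 3*x/5)/5
  f_x(t,x)  = -3*exp(7*t/5 - 3*x/5)/5
  f_xx(t,x) = 9*exp(7*t/5 - 3*x/5)/25
Assemble drift = f_t + (1/2) f_xx = 79*exp(7*t/5 - 3*x/5)/50 and diffusion = f_x = -3*exp(7*t/5 - 3*x/5)/5. Substituting x = B_t:
  d(exp(-3*B_t/5 + 7*t/5)) = (79*exp(-3*B_t/5 + 7*t/5)/50) dt + (-3*exp(-3*B_t/5 + 7*t/5)/5) dB_t.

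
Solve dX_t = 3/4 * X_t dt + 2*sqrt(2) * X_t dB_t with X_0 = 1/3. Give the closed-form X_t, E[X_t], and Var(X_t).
X_t = 1/3 * exp((-13/4) t + (2*sqrt(2)) B_t); E[X_t] = exp(3*t/4)/3; Var(X_t) = (exp(8*t) - 1)*exp(3*t/2)/9

For GBM dX = mu X dt + sigma X dB with X_0 = x_0, apply Itô to Y = log X: dY = (mu - sigma^2/2) dt + sigma dB, so Y_t = log(x_0) + (mu - sigma^2/2) t + sigma B_t and hence X_t = x_0 * exp((mu - sigma^2/2) t + sigma B_t).
With mu = 3/4, sigma = 2*sqrt(2), x_0 = 1/3, this gives:
  X_t = 1/3 * exp((-13/4) * t + (2*sqrt(2)) * B_t).
Since sigma*B_t ~ Normal(0, sigma^2 t), E[exp(sigma*B_t)] = exp(sigma^2 t / 2); so E[X_t] = x_0 * exp((mu - sigma^2/2) t) * exp(sigma^2 t / 2) = x_0 * exp(mu t) = exp(3*t/4)/3.
Var(X_t) = E[X_t^2] - (E[X_t])^2 = x_0^2 * exp(2 mu t) * (exp(sigma^2 t) - 1) = (exp(8*t) - 1)*exp(3*t/2)/9.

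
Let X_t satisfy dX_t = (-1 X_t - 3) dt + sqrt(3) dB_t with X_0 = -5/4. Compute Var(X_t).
Var(X_t) = 3/2 - 3*exp(-2*t)/2

The variance V(t) = Var(X_t) satisfies V'(t) = 2 a V(t) + c^2 with V(0) = 0 (drift coefficient is linear in X, diffusion is constant). With a = -1, c = sqrt(3), the solution is
  V(t) = (c^2 / (2 a)) * (exp(2 a t) - 1)
       = (sqrt(3)^2 / (2*(-1))) * (exp((-2) t) - 1)
       = 3/2 - 3*exp(-2*t)/2.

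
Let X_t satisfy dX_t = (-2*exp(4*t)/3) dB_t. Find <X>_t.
<X>_t = exp(8*t)/18 - 1/18

For an Itô process dX_t = a(t) dt + b(t) dB_t, the quadratic variation is <X>_t = int_0^t b(s)^2 ds (the drift term does not contribute). Here b(s) = -2*exp(4*s)/3, so
  b(s)^2 = 4*exp(8*s)/9.
Integrating from 0 to t:
  <X>_t = int_0^t (4*exp(8*s)/9) ds = exp(8*t)/18 - 1/18.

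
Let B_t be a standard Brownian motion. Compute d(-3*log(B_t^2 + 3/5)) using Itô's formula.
d(-3*log(B_t^2 + 3/5)) = (15*(5*B_t^2 - 3)/(5*B_t^2 + 3)^2) dt + (-30*B_t/(5*B_t^2 + 3)) dB_t

Itô's formula for f(B_t) gives d f(B_t) = f'(B_t) dB_t + (1/2) f''(B_t) dt. Compute derivatives of f(x) = -3*log(x^2 + 3/5):
  f'(x)  = -30*x/(5*x^2 + 3)
  f''(x) = 30*(5*x^2 - 3)/(5*x^2 + 3)^2
Substitute x = B_t and multiply the f'' term by 1/2:
  drift     = (1/2) * (30*(5*x^2 - 3)/(5*x^2 + 3)^2) evaluated at B_t = 15*(5*B_t^2 - 3)/(5*B_t^2 + 3)^2
  diffusion = (-30*x/(5*x^2 + 3)) evaluated at B_t = -30*B_t/(5*B_t^2 + 3)
Therefore d(-3*log(B_t^2 + 3/5)) = (15*(5*B_t^2 - 3)/(5*B_t^2 + 3)^2) dt + (-30*B_t/(5*B_t^2 + 3)) dB_t.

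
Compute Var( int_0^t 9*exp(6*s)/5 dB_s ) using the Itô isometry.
Var = 27*exp(12*t)/100 - 27/100

The Itô integral of a deterministic integrand f(s) has mean 0 because each increment f(s) * (B_{s+ds} - B_s) has mean 0. By the Itô isometry:
  Var( int_0^t f(s) dB_s ) = E[ (int_0^t f(s) dB_s)^2 ] = int_0^t f(s)^2 ds.
Here f(s) = 9*exp(6*s)/5, so f(s)^2 = 81*exp(12*s)/25. Integrate:
  int_0^t (81*exp(12*s)/25) ds = 27*exp(12*t)/100 - 27/100.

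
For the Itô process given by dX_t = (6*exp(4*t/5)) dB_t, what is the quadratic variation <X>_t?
<X>_t = 45*exp(8*t/5)/2 - 45/2

For an Itô process dX_t = a(t) dt + b(t) dB_t, the quadratic variation is <X>_t = int_0^t b(s)^2 ds (the drift term does not contribute). Here b(s) = 6*exp(4*s/5), so
  b(s)^2 = 36*exp(8*s/5).
Integrating from 0 to t:
  <X>_t = int_0^t (36*exp(8*s/5)) ds = 45*exp(8*t/5)/2 - 45/2.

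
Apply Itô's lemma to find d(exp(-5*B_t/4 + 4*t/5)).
d(exp(-5*B_t/4 + 4*t/5)) = (253*exp(-5*B_t/4 + 4*t/5)/160) dt + (-5*exp(-5*B_t/4 + 4*t/5)/4) dB_t

Itô's formula for f(t, x): d f(t, B_t) = (f_t + (1/2) f_xx) dt + f_x dB_t. Compute partials of f(t, x) = exp(4*t/5 - 5*x/4):
  f_t(t,x)  = 4*exp(4*t/5 - 5*x/4)/5
  f_x(t,x)  = -5*exp(4*t/5 - 5*x/4)/4
  f_xx(t,x) = 25*exp(4*t/5 - 5*x/4)/16
Assemble drift = f_t + (1/2) f_xx = 253*exp(4*t/5 - 5*x/4)/160 and diffusion = f_x = -5*exp(4*t/5 - 5*x/4)/4. Substituting x = B_t:
  d(exp(-5*B_t/4 + 4*t/5)) = (253*exp(-5*B_t/4 + 4*t/5)/160) dt + (-5*exp(-5*B_t/4 + 4*t/5)/4) dB_t.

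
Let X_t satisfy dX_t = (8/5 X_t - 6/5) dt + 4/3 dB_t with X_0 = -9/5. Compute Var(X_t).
Var(X_t) = 5*exp(16*t/5)/9 - 5/9

The variance V(t) = Var(X_t) satisfies V'(t) = 2 a V(t) + c^2 with V(0) = 0 (drift coefficient is linear in X, diffusion is constant). With a = 8/5, c = 4/3, the solution is
  V(t) = (c^2 / (2 a)) * (exp(2 a t) - 1)
       = ((4/3)^2 / (2*(8/5))) * (exp((16/5) t) - 1)
       = 5*exp(16*t/5)/9 - 5/9.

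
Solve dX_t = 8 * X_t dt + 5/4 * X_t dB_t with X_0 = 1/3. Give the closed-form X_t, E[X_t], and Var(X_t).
X_t = 1/3 * exp((231/32) t + (5/4) B_t); E[X_t] = exp(8*t)/3; Var(X_t) = (exp(25*t/16) - 1)*exp(16*t)/9

For GBM dX = mu X dt + sigma X dB with X_0 = x_0, apply Itô to Y = log X: dY = (mu - sigma^2/2) dt + sigma dB, so Y_t = log(x_0) + (mu - sigma^2/2) t + sigma B_t and hence X_t = x_0 * exp((mu - sigma^2/2) t + sigma B_t).
With mu = 8, sigma = 5/4, x_0 = 1/3, this gives:
  X_t = 1/3 * exp((231/32) * t + (5/4) * B_t).
Since sigma*B_t ~ Normal(0, sigma^2 t), E[exp(sigma*B_t)] = exp(sigma^2 t / 2); so E[X_t] = x_0 * exp((mu - sigma^2/2) t) * exp(sigma^2 t / 2) = x_0 * exp(mu t) = exp(8*t)/3.
Var(X_t) = E[X_t^2] - (E[X_t])^2 = x_0^2 * exp(2 mu t) * (exp(sigma^2 t) - 1) = (exp(25*t/16) - 1)*exp(16*t)/9.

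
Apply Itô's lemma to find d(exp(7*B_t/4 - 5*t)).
d(exp(7*B_t/4 - 5*t)) = (-111*exp(7*B_t/4 - 5*t)/32) dt + (7*exp(7*B_t/4 - 5*t)/4) dB_t

Itô's formula for f(t, x): d f(t, B_t) = (f_t + (1/2) f_xx) dt + f_x dB_t. Compute partials of f(t, x) = exp(-5*t + 7*x/4):
  f_t(t,x)  = -5*exp(-5*t + 7*x/4)
  f_x(t,x)  = 7*exp(-5*t + 7*x/4)/4
  f_xx(t,x) = 49*exp(-5*t + 7*x/4)/16
Assemble drift = f_t + (1/2) f_xx = -111*exp(-5*t + 7*x/4)/32 and diffusion = f_x = 7*exp(-5*t + 7*x/4)/4. Substituting x = B_t:
  d(exp(7*B_t/4 - 5*t)) = (-111*exp(7*B_t/4 - 5*t)/32) dt + (7*exp(7*B_t/4 - 5*t)/4) dB_t.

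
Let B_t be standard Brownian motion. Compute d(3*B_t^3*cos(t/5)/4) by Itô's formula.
d(3*B_t^3*cos(t/5)/4) = (3*B_t*(-B_t^2*sin(t/5) + 15*cos(t/5))/20) dt + (9*B_t^2*cos(t/5)/4) dB_t

Itô's formula for f(t, x): d f(t, B_t) = (f_t + (1/2) f_xx) dt + f_x dB_t. Compute partials of f(t, x) = 3*x^3*cos(t/5)/4:
  f_t(t,x)  = -3*x^3*sin(t/5)/20
  f_x(t,x)  = 9*x^2*cos(t/5)/4
  f_xx(t,x) = 9*x*cos(t/5)/2
Assemble drift = f_t + (1/2) f_xx = 3*x*(-x^2*sin(t/5) + 15*cos(t/5))/20 and diffusion = f_x = 9*x^2*cos(t/5)/4. Substituting x = B_t:
  d(3*B_t^3*cos(t/5)/4) = (3*B_t*(-B_t^2*sin(t/5) + 15*cos(t/5))/20) dt + (9*B_t^2*cos(t/5)/4) dB_t.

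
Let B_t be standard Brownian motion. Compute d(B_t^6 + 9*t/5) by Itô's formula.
d(B_t^6 + 9*t/5) = (15*B_t^4 + 9/5) dt + (6*B_t^5) dB_t

Itô's formula for f(t, x): d f(t, B_t) = (f_t + (1/2) f_xx) dt + f_x dB_t. Compute partials of f(t, x) = 9*t/5 + x^6:
  f_t(t,x)  = 9/5
  f_x(t,x)  = 6*x^5
  f_xx(t,x) = 30*x^4
Assemble drift = f_t + (1/2) f_xx = 15*x^4 + 9/5 and diffusion = f_x = 6*x^5. Substituting x = B_t:
  d(B_t^6 + 9*t/5) = (15*B_t^4 + 9/5) dt + (6*B_t^5) dB_t.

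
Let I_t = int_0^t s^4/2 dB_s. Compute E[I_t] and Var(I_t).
E[I_t] = 0; Var(I_t) = t^9/36

The Itô integral of a deterministic integrand f(s) has mean 0 because each increment f(s) * (B_{s+ds} - B_s) has mean 0. By the Itô isometry:
  Var( int_0^t f(s) dB_s ) = E[ (int_0^t f(s) dB_s)^2 ] = int_0^t f(s)^2 ds.
Here f(s) = s^4/2, so f(s)^2 = s^8/4. Integrate:
  int_0^t (s^8/4) ds = t^9/36.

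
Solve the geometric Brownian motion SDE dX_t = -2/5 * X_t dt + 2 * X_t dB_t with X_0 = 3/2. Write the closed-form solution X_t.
X_t = 3/2 * exp((-12/5) * t + (2) * B_t)

For GBM dX = mu X dt + sigma X dB with X_0 = x_0, apply Itô to Y = log X: dY = (mu - sigma^2/2) dt + sigma dB, so Y_t = log(x_0) + (mu - sigma^2/2) t + sigma B_t and hence X_t = x_0 * exp((mu - sigma^2/2) t + sigma B_t).
With mu = -2/5, sigma = 2, x_0 = 3/2, this gives:
  X_t = 3/2 * exp((-12/5) * t + (2) * B_t).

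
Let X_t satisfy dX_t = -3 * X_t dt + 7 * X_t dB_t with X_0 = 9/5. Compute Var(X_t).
Var(X_t) = (81*exp(49*t) - 81)*exp(-6*t)/25

For GBM dX = mu X dt + sigma X dB with X_0 = x_0, apply Itô to Y = log X: dY = (mu - sigma^2/2) dt + sigma dB, so Y_t = log(x_0) + (mu - sigma^2/2) t + sigma B_t and hence X_t = x_0 * exp((mu - sigma^2/2) t + sigma B_t).
With mu = -3, sigma = 7, x_0 = 9/5, this gives:
  X_t = 9/5 * exp((-55/2) * t + (7) * B_t).
Since sigma*B_t ~ Normal(0, sigma^2 t), E[exp(sigma*B_t)] = exp(sigma^2 t / 2); so E[X_t] = x_0 * exp((mu - sigma^2/2) t) * exp(sigma^2 t / 2) = x_0 * exp(mu t) = 9*exp(-3*t)/5.
Var(X_t) = E[X_t^2] - (E[X_t])^2 = x_0^2 * exp(2 mu t) * (exp(sigma^2 t) - 1) = (81*exp(49*t) - 81)*exp(-6*t)/25.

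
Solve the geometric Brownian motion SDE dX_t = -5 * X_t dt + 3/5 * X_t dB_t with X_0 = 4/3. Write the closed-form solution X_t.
X_t = 4/3 * exp((-259/50) * t + (3/5) * B_t)

For GBM dX = mu X dt + sigma X dB with X_0 = x_0, apply Itô to Y = log X: dY = (mu - sigma^2/2) dt + sigma dB, so Y_t = log(x_0) + (mu - sigma^2/2) t + sigma B_t and hence X_t = x_0 * exp((mu - sigma^2/2) t + sigma B_t).
With mu = -5, sigma = 3/5, x_0 = 4/3, this gives:
  X_t = 4/3 * exp((-259/50) * t + (3/5) * B_t).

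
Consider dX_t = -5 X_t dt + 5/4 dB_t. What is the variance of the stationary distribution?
lim Var(X_t) = 5/32

The OU SDE dX = -theta X dt + sigma dB admits the integrating factor exp(theta t): d(exp(theta t) X_t) = sigma exp(theta t) dB_t. Integrating from 0 to t gives X_t = x_0 * exp(-theta t) + sigma * int_0^t exp(-theta (t-s)) dB_s for any initial x_0. The Itô integral has variance (by the Itô isometry) sigma^2 * int_0^t exp(-2 theta (t - s)) ds = sigma^2 * (1 - exp(-2 theta t)) / (2 theta), independent of x_0.
With theta = 5, sigma = 5/4:
  Var(X_t) = (5/4)^2 * (1 - exp(-2*5 t)) / (2 * 5) = 5/32 - 5*exp(-10*t)/32.
As t -> infinity, exp(-2*5 t) -> 0, so the stationary variance is sigma^2 / (2 theta) = 5/32.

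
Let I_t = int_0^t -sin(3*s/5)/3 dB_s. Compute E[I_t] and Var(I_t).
E[I_t] = 0; Var(I_t) = t/18 - 5*sin(6*t/5)/108

The Itô integral of a deterministic integrand f(s) has mean 0 because each increment f(s) * (B_{s+ds} - B_s) has mean 0. By the Itô isometry:
  Var( int_0^t f(s) dB_s ) = E[ (int_0^t f(s) dB_s)^2 ] = int_0^t f(s)^2 ds.
Here f(s) = -sin(3*s/5)/3, so f(s)^2 = sin(3*s/5)^2/9. Integrate:
  int_0^t (sin(3*s/5)^2/9) ds = t/18 - 5*sin(6*t/5)/108.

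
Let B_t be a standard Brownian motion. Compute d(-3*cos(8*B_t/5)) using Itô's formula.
d(-3*cos(8*B_t/5)) = (96*cos(8*B_t/5)/25) dt + (24*sin(8*B_t/5)/5) dB_t

Itô's formula for f(B_t) gives d f(B_t) = f'(B_t) dB_t + (1/2) f''(B_t) dt. Compute derivatives of f(x) = -3*cos(8*x/5):
  f'(x)  = 24*sin(8*x/5)/5
  f''(x) = 192*cos(8*x/5)/25
Substitute x = B_t and multiply the f'' term by 1/2:
  drift     = (1/2) * (192*cos(8*x/5)/25) evaluated at B_t = 96*cos(8*B_t/5)/25
  diffusion = (24*sin(8*x/5)/5) evaluated at B_t = 24*sin(8*B_t/5)/5
Therefore d(-3*cos(8*B_t/5)) = (96*cos(8*B_t/5)/25) dt + (24*sin(8*B_t/5)/5) dB_t.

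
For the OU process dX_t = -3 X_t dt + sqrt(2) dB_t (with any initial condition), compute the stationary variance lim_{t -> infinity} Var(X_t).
lim Var(X_t) = 1/3

The OU SDE dX = -theta X dt + sigma dB admits the integrating factor exp(theta t): d(exp(theta t) X_t) = sigma exp(theta t) dB_t. Integrating from 0 to t gives X_t = x_0 * exp(-theta t) + sigma * int_0^t exp(-theta (t-s)) dB_s for any initial x_0. The Itô integral has variance (by the Itô isometry) sigma^2 * int_0^t exp(-2 theta (t - s)) ds = sigma^2 * (1 - exp(-2 theta t)) / (2 theta), independent of x_0.
With theta = 3, sigma = sqrt(2):
  Var(X_t) = (sqrt(2))^2 * (1 - exp(-2*3 t)) / (2 * 3) = 1/3 - exp(-6*t)/3.
As t -> infinity, exp(-2*3 t) -> 0, so the stationary variance is sigma^2 / (2 theta) = 1/3.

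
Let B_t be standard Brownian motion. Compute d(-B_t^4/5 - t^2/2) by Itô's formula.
d(-B_t^4/5 - t^2/2) = (-6*B_t^2/5 - t) dt + (-4*B_t^3/5) dB_t

Itô's formula for f(t, x): d f(t, B_t) = (f_t + (1/2) f_xx) dt + f_x dB_t. Compute partials of f(t, x) = -t^2/2 - x^4/5:
  f_t(t,x)  = -t
  f_x(t,x)  = -4*x^3/5
  f_xx(t,x) = -12*x^2/5
Assemble drift = f_t + (1/2) f_xx = -t - 6*x^2/5 and diffusion = f_x = -4*x^3/5. Substituting x = B_t:
  d(-B_t^4/5 - t^2/2) = (-6*B_t^2/5 - t) dt + (-4*B_t^3/5) dB_t.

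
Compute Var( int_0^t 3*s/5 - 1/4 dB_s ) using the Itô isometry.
Var = t*(48*t^2 - 60*t + 25)/400

The Itô integral of a deterministic integrand f(s) has mean 0 because each increment f(s) * (B_{s+ds} - B_s) has mean 0. By the Itô isometry:
  Var( int_0^t f(s) dB_s ) = E[ (int_0^t f(s) dB_s)^2 ] = int_0^t f(s)^2 ds.
Here f(s) = 3*s/5 - 1/4, so f(s)^2 = (12*s - 5)^2/400. Integrate:
  int_0^t ((12*s - 5)^2/400) ds = t*(48*t^2 - 60*t + 25)/400.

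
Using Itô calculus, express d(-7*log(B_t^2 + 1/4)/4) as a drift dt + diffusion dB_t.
d(-7*log(B_t^2 + 1/4)/4) = (7*(4*B_t^2 - 1)/(4*B_t^2 + 1)^2) dt + (-14*B_t/(4*B_t^2 + 1)) dB_t

Itô's formula for f(B_t) gives d f(B_t) = f'(B_t) dB_t + (1/2) f''(B_t) dt. Compute derivatives of f(x) = -7*log(x^2 + 1/4)/4:
  f'(x)  = -14*x/(4*x^2 + 1)
  f''(x) = 14*(4*x^2 - 1)/(4*x^2 + 1)^2
Substitute x = B_t and multiply the f'' term by 1/2:
  drift     = (1/2) * (14*(4*x^2 - 1)/(4*x^2 + 1)^2) evaluated at B_t = 7*(4*B_t^2 - 1)/(4*B_t^2 + 1)^2
  diffusion = (-14*x/(4*x^2 + 1)) evaluated at B_t = -14*B_t/(4*B_t^2 + 1)
Therefore d(-7*log(B_t^2 + 1/4)/4) = (7*(4*B_t^2 - 1)/(4*B_t^2 + 1)^2) dt + (-14*B_t/(4*B_t^2 + 1)) dB_t.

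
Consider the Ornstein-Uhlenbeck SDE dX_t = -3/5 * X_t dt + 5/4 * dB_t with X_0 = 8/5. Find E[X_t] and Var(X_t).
E[X_t] = 8*exp(-3*t/5)/5; Var(X_t) = 125/96 - 125*exp(-6*t/5)/96

The OU SDE dX = -theta X dt + sigma dB admits the integrating factor exp(theta t): d(exp(theta t) X_t) = sigma exp(theta t) dB_t. Integrating from 0 to t:
  X_t = x_0 * exp(-theta t) + sigma * int_0^t exp(-theta (t-s)) dB_s.
The Itô integral has mean 0 and (by the Itô isometry) variance sigma^2 * int_0^t exp(-2 theta (t - s)) ds = sigma^2 * (1 - exp(-2 theta t)) / (2 theta).
With theta = 3/5, sigma = 5/4, x_0 = 8/5:
  E[X_t] = 8/5 * exp(-3/5 t) = 8*exp(-3*t/5)/5
  Var(X_t) = (5/4)^2 * (1 - exp(-2*3/5 t)) / (2 * 3/5) = 125/96 - 125*exp(-6*t/5)/96.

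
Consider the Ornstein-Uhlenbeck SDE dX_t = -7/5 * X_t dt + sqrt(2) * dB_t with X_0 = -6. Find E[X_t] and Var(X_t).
E[X_t] = -6*exp(-7*t/5); Var(X_t) = 5/7 - 5*exp(-14*t/5)/7

The OU SDE dX = -theta X dt + sigma dB admits the integrating factor exp(theta t): d(exp(theta t) X_t) = sigma exp(theta t) dB_t. Integrating from 0 to t:
  X_t = x_0 * exp(-theta t) + sigma * int_0^t exp(-theta (t-s)) dB_s.
The Itô integral has mean 0 and (by the Itô isometry) variance sigma^2 * int_0^t exp(-2 theta (t - s)) ds = sigma^2 * (1 - exp(-2 theta t)) / (2 theta).
With theta = 7/5, sigma = sqrt(2), x_0 = -6:
  E[X_t] = -6 * exp(-7/5 t) = -6*exp(-7*t/5)
  Var(X_t) = (sqrt(2))^2 * (1 - exp(-2*7/5 t)) / (2 * 7/5) = 5/7 - 5*exp(-14*t/5)/7.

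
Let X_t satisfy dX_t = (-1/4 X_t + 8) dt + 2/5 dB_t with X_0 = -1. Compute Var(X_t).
Var(X_t) = 8/25 - 8*exp(-t/2)/25

The variance V(t) = Var(X_t) satisfies V'(t) = 2 a V(t) + c^2 with V(0) = 0 (drift coefficient is linear in X, diffusion is constant). With a = -1/4, c = 2/5, the solution is
  V(t) = (c^2 / (2 a)) * (exp(2 a t) - 1)
       = ((2/5)^2 / (2*(-1/4))) * (exp((-1/2) t) - 1)
       = 8/25 - 8*exp(-t/2)/25.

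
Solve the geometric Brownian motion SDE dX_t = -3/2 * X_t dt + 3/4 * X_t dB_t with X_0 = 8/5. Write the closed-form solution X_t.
X_t = 8/5 * exp((-57/32) * t + (3/4) * B_t)

For GBM dX = mu X dt + sigma X dB with X_0 = x_0, apply Itô to Y = log X: dY = (mu - sigma^2/2) dt + sigma dB, so Y_t = log(x_0) + (mu - sigma^2/2) t + sigma B_t and hence X_t = x_0 * exp((mu - sigma^2/2) t + sigma B_t).
With mu = -3/2, sigma = 3/4, x_0 = 8/5, this gives:
  X_t = 8/5 * exp((-57/32) * t + (3/4) * B_t).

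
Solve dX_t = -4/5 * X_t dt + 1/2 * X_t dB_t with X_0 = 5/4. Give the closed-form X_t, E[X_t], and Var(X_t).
X_t = 5/4 * exp((-37/40) t + (1/2) B_t); E[X_t] = 5*exp(-4*t/5)/4; Var(X_t) = (25*exp(t/4) - 25)*exp(-8*t/5)/16

For GBM dX = mu X dt + sigma X dB with X_0 = x_0, apply Itô to Y = log X: dY = (mu - sigma^2/2) dt + sigma dB, so Y_t = log(x_0) + (mu - sigma^2/2) t + sigma B_t and hence X_t = x_0 * exp((mu - sigma^2/2) t + sigma B_t).
With mu = -4/5, sigma = 1/2, x_0 = 5/4, this gives:
  X_t = 5/4 * exp((-37/40) * t + (1/2) * B_t).
Since sigma*B_t ~ Normal(0, sigma^2 t), E[exp(sigma*B_t)] = exp(sigma^2 t / 2); so E[X_t] = x_0 * exp((mu - sigma^2/2) t) * exp(sigma^2 t / 2) = x_0 * exp(mu t) = 5*exp(-4*t/5)/4.
Var(X_t) = E[X_t^2] - (E[X_t])^2 = x_0^2 * exp(2 mu t) * (exp(sigma^2 t) - 1) = (25*exp(t/4) - 25)*exp(-8*t/5)/16.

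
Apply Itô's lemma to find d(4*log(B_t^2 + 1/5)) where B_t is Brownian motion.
d(4*log(B_t^2 + 1/5)) = (20*(1 - 5*B_t^2)/(5*B_t^2 + 1)^2) dt + (40*B_t/(5*B_t^2 + 1)) dB_t

Itô's formula for f(B_t) gives d f(B_t) = f'(B_t) dB_t + (1/2) f''(B_t) dt. Compute derivatives of f(x) = 4*log(x^2 + 1/5):
  f'(x)  = 40*x/(5*x^2 + 1)
  f''(x) = 40*(1 - 5*x^2)/(5*x^2 + 1)^2
Substitute x = B_t and multiply the f'' term by 1/2:
  drift     = (1/2) * (40*(1 - 5*x^2)/(5*x^2 + 1)^2) evaluated at B_t = 20*(1 - 5*B_t^2)/(5*B_t^2 + 1)^2
  diffusion = (40*x/(5*x^2 + 1)) evaluated at B_t = 40*B_t/(5*B_t^2 + 1)
Therefore d(4*log(B_t^2 + 1/5)) = (20*(1 - 5*B_t^2)/(5*B_t^2 + 1)^2) dt + (40*B_t/(5*B_t^2 + 1)) dB_t.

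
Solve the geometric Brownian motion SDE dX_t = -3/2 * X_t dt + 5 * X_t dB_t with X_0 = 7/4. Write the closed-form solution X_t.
X_t = 7/4 * exp((-14) * t + (5) * B_t)

For GBM dX = mu X dt + sigma X dB with X_0 = x_0, apply Itô to Y = log X: dY = (mu - sigma^2/2) dt + sigma dB, so Y_t = log(x_0) + (mu - sigma^2/2) t + sigma B_t and hence X_t = x_0 * exp((mu - sigma^2/2) t + sigma B_t).
With mu = -3/2, sigma = 5, x_0 = 7/4, this gives:
  X_t = 7/4 * exp((-14) * t + (5) * B_t).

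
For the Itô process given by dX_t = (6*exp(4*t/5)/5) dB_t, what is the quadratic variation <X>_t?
<X>_t = 9*exp(8*t/5)/10 - 9/10

For an Itô process dX_t = a(t) dt + b(t) dB_t, the quadratic variation is <X>_t = int_0^t b(s)^2 ds (the drift term does not contribute). Here b(s) = 6*exp(4*s/5)/5, so
  b(s)^2 = 36*exp(8*s/5)/25.
Integrating from 0 to t:
  <X>_t = int_0^t (36*exp(8*s/5)/25) ds = 9*exp(8*t/5)/10 - 9/10.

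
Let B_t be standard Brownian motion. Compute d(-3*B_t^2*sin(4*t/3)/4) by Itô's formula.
d(-3*B_t^2*sin(4*t/3)/4) = (-B_t^2*cos(4*t/3) - 3*sin(4*t/3)/4) dt + (-3*B_t*sin(4*t/3)/2) dB_t

Itô's formula for f(t, x): d f(t, B_t) = (f_t + (1/2) f_xx) dt + f_x dB_t. Compute partials of f(t, x) = -3*x^2*sin(4*t/3)/4:
  f_t(t,x)  = -x^2*cos(4*t/3)
  f_x(t,x)  = -3*x*sin(4*t/3)/2
  f_xx(t,x) = -3*sin(4*t/3)/2
Assemble drift = f_t + (1/2) f_xx = -x^2*cos(4*t/3) - 3*sin(4*t/3)/4 and diffusion = f_x = -3*x*sin(4*t/3)/2. Substituting x = B_t:
  d(-3*B_t^2*sin(4*t/3)/4) = (-B_t^2*cos(4*t/3) - 3*sin(4*t/3)/4) dt + (-3*B_t*sin(4*t/3)/2) dB_t.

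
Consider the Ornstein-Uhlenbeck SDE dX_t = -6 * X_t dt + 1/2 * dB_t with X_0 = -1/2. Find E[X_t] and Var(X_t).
E[X_t] = -exp(-6*t)/2; Var(X_t) = 1/48 - exp(-12*t)/48

The OU SDE dX = -theta X dt + sigma dB admits the integrating factor exp(theta t): d(exp(theta t) X_t) = sigma exp(theta t) dB_t. Integrating from 0 to t:
  X_t = x_0 * exp(-theta t) + sigma * int_0^t exp(-theta (t-s)) dB_s.
The Itô integral has mean 0 and (by the Itô isometry) variance sigma^2 * int_0^t exp(-2 theta (t - s)) ds = sigma^2 * (1 - exp(-2 theta t)) / (2 theta).
With theta = 6, sigma = 1/2, x_0 = -1/2:
  E[X_t] = -1/2 * exp(-6 t) = -exp(-6*t)/2
  Var(X_t) = (1/2)^2 * (1 - exp(-2*6 t)) / (2 * 6) = 1/48 - exp(-12*t)/48.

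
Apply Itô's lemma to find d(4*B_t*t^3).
d(4*B_t*t^3) = (12*B_t*t^2) dt + (4*t^3) dB_t

Itô's formula for f(t, x): d f(t, B_t) = (f_t + (1/2) f_xx) dt + f_x dB_t. Compute partials of f(t, x) = 4*t^3*x:
  f_t(t,x)  = 12*t^2*x
  f_x(t,x)  = 4*t^3
  f_xx(t,x) = 0
Assemble drift = f_t + (1/2) f_xx = 12*t^2*x and diffusion = f_x = 4*t^3. Substituting x = B_t:
  d(4*B_t*t^3) = (12*B_t*t^2) dt + (4*t^3) dB_t.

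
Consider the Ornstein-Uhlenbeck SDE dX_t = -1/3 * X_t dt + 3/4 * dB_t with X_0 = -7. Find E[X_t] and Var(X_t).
E[X_t] = -7*exp(-t/3); Var(X_t) = 27/32 - 27*exp(-2*t/3)/32

The OU SDE dX = -theta X dt + sigma dB admits the integrating factor exp(theta t): d(exp(theta t) X_t) = sigma exp(theta t) dB_t. Integrating from 0 to t:
  X_t = x_0 * exp(-theta t) + sigma * int_0^t exp(-theta (t-s)) dB_s.
The Itô integral has mean 0 and (by the Itô isometry) variance sigma^2 * int_0^t exp(-2 theta (t - s)) ds = sigma^2 * (1 - exp(-2 theta t)) / (2 theta).
With theta = 1/3, sigma = 3/4, x_0 = -7:
  E[X_t] = -7 * exp(-1/3 t) = -7*exp(-t/3)
  Var(X_t) = (3/4)^2 * (1 - exp(-2*1/3 t)) / (2 * 1/3) = 27/32 - 27*exp(-2*t/3)/32.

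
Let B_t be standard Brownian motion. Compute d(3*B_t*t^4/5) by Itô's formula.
d(3*B_t*t^4/5) = (12*B_t*t^3/5) dt + (3*t^4/5) dB_t

Itô's formula for f(t, x): d f(t, B_t) = (f_t + (1/2) f_xx) dt + f_x dB_t. Compute partials of f(t, x) = 3*t^4*x/5:
  f_t(t,x)  = 12*t^3*x/5
  f_x(t,x)  = 3*t^4/5
  f_xx(t,x) = 0
Assemble drift = f_t + (1/2) f_xx = 12*t^3*x/5 and diffusion = f_x = 3*t^4/5. Substituting x = B_t:
  d(3*B_t*t^4/5) = (12*B_t*t^3/5) dt + (3*t^4/5) dB_t.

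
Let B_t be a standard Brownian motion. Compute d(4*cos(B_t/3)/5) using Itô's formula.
d(4*cos(B_t/3)/5) = (-2*cos(B_t/3)/45) dt + (-4*sin(B_t/3)/15) dB_t

Itô's formula for f(B_t) gives d f(B_t) = f'(B_t) dB_t + (1/2) f''(B_t) dt. Compute derivatives of f(x) = 4*cos(x/3)/5:
  f'(x)  = -4*sin(x/3)/15
  f''(x) = -4*cos(x/3)/45
Substitute x = B_t and multiply the f'' term by 1/2:
  drift     = (1/2) * (-4*cos(x/3)/45) evaluated at B_t = -2*cos(B_t/3)/45
  diffusion = (-4*sin(x/3)/15) evaluated at B_t = -4*sin(B_t/3)/15
Therefore d(4*cos(B_t/3)/5) = (-2*cos(B_t/3)/45) dt + (-4*sin(B_t/3)/15) dB_t.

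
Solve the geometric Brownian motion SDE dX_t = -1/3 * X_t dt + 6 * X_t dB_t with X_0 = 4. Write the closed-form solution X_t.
X_t = 4 * exp((-55/3) * t + (6) * B_t)

For GBM dX = mu X dt + sigma X dB with X_0 = x_0, apply Itô to Y = log X: dY = (mu - sigma^2/2) dt + sigma dB, so Y_t = log(x_0) + (mu - sigma^2/2) t + sigma B_t and hence X_t = x_0 * exp((mu - sigma^2/2) t + sigma B_t).
With mu = -1/3, sigma = 6, x_0 = 4, this gives:
  X_t = 4 * exp((-55/3) * t + (6) * B_t).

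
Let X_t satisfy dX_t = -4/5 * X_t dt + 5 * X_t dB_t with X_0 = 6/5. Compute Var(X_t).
Var(X_t) = (36*exp(25*t) - 36)*exp(-8*t/5)/25

For GBM dX = mu X dt + sigma X dB with X_0 = x_0, apply Itô to Y = log X: dY = (mu - sigma^2/2) dt + sigma dB, so Y_t = log(x_0) + (mu - sigma^2/2) t + sigma B_t and hence X_t = x_0 * exp((mu - sigma^2/2) t + sigma B_t).
With mu = -4/5, sigma = 5, x_0 = 6/5, this gives:
  X_t = 6/5 * exp((-133/10) * t + (5) * B_t).
Since sigma*B_t ~ Normal(0, sigma^2 t), E[exp(sigma*B_t)] = exp(sigma^2 t / 2); so E[X_t] = x_0 * exp((mu - sigma^2/2) t) * exp(sigma^2 t / 2) = x_0 * exp(mu t) = 6*exp(-4*t/5)/5.
Var(X_t) = E[X_t^2] - (E[X_t])^2 = x_0^2 * exp(2 mu t) * (exp(sigma^2 t) - 1) = (36*exp(25*t) - 36)*exp(-8*t/5)/25.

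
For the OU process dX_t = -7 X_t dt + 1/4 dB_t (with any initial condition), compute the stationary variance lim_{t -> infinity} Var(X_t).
lim Var(X_t) = 1/224

The OU SDE dX = -theta X dt + sigma dB admits the integrating factor exp(theta t): d(exp(theta t) X_t) = sigma exp(theta t) dB_t. Integrating from 0 to t gives X_t = x_0 * exp(-theta t) + sigma * int_0^t exp(-theta (t-s)) dB_s for any initial x_0. The Itô integral has variance (by the Itô isometry) sigma^2 * int_0^t exp(-2 theta (t - s)) ds = sigma^2 * (1 - exp(-2 theta t)) / (2 theta), independent of x_0.
With theta = 7, sigma = 1/4:
  Var(X_t) = (1/4)^2 * (1 - exp(-2*7 t)) / (2 * 7) = 1/224 - exp(-14*t)/224.
As t -> infinity, exp(-2*7 t) -> 0, so the stationary variance is sigma^2 / (2 theta) = 1/224.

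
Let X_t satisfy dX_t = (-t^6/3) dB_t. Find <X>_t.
<X>_t = t^13/117

For an Itô process dX_t = a(t) dt + b(t) dB_t, the quadratic variation is <X>_t = int_0^t b(s)^2 ds (the drift term does not contribute). Here b(s) = -s^6/3, so
  b(s)^2 = s^12/9.
Integrating from 0 to t:
  <X>_t = int_0^t (s^12/9) ds = t^13/117.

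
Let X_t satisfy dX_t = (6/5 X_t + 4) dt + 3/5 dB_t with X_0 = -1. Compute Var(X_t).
Var(X_t) = 3*exp(12*t/5)/20 - 3/20

The variance V(t) = Var(X_t) satisfies V'(t) = 2 a V(t) + c^2 with V(0) = 0 (drift coefficient is linear in X, diffusion is constant). With a = 6/5, c = 3/5, the solution is
  V(t) = (c^2 / (2 a)) * (exp(2 a t) - 1)
       = ((3/5)^2 / (2*(6/5))) * (exp((12/5) t) - 1)
       = 3*exp(12*t/5)/20 - 3/20.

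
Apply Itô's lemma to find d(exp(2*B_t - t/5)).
d(exp(2*B_t - t/5)) = (9*exp(2*B_t - t/5)/5) dt + (2*exp(2*B_t - t/5)) dB_t

Itô's formula for f(t, x): d f(t, B_t) = (f_t + (1/2) f_xx) dt + f_x dB_t. Compute partials of f(t, x) = exp(-t/5 + 2*x):
  f_t(t,x)  = -exp(-t/5 + 2*x)/5
  f_x(t,x)  = 2*exp(-t/5 + 2*x)
  f_xx(t,x) = 4*exp(-t/5 + 2*x)
Assemble drift = f_t + (1/2) f_xx = 9*exp(-t/5 + 2*x)/5 and diffusion = f_x = 2*exp(-t/5 + 2*x). Substituting x = B_t:
  d(exp(2*B_t - t/5)) = (9*exp(2*B_t - t/5)/5) dt + (2*exp(2*B_t - t/5)) dB_t.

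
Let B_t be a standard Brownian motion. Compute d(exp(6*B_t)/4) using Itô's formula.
d(exp(6*B_t)/4) = (9*exp(6*B_t)/2) dt + (3*exp(6*B_t)/2) dB_t

Itô's formula for f(B_t) gives d f(B_t) = f'(B_t) dB_t + (1/2) f''(B_t) dt. Compute derivatives of f(x) = exp(6*x)/4:
  f'(x)  = 3*exp(6*x)/2
  f''(x) = 9*exp(6*x)
Substitute x = B_t and multiply the f'' term by 1/2:
  drift     = (1/2) * (9*exp(6*x)) evaluated at B_t = 9*exp(6*B_t)/2
  diffusion = (3*exp(6*x)/2) evaluated at B_t = 3*exp(6*B_t)/2
Therefore d(exp(6*B_t)/4) = (9*exp(6*B_t)/2) dt + (3*exp(6*B_t)/2) dB_t.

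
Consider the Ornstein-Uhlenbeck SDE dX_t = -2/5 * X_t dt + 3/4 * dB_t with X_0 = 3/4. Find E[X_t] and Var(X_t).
E[X_t] = 3*exp(-2*t/5)/4; Var(X_t) = 45/64 - 45*exp(-4*t/5)/64

The OU SDE dX = -theta X dt + sigma dB admits the integrating factor exp(theta t): d(exp(theta t) X_t) = sigma exp(theta t) dB_t. Integrating from 0 to t:
  X_t = x_0 * exp(-theta t) + sigma * int_0^t exp(-theta (t-s)) dB_s.
The Itô integral has mean 0 and (by the Itô isometry) variance sigma^2 * int_0^t exp(-2 theta (t - s)) ds = sigma^2 * (1 - exp(-2 theta t)) / (2 theta).
With theta = 2/5, sigma = 3/4, x_0 = 3/4:
  E[X_t] = 3/4 * exp(-2/5 t) = 3*exp(-2*t/5)/4
  Var(X_t) = (3/4)^2 * (1 - exp(-2*2/5 t)) / (2 * 2/5) = 45/64 - 45*exp(-4*t/5)/64.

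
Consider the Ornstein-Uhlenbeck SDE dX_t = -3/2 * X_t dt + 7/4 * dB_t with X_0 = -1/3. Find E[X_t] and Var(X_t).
E[X_t] = -exp(-3*t/2)/3; Var(X_t) = 49/48 - 49*exp(-3*t)/48

The OU SDE dX = -theta X dt + sigma dB admits the integrating factor exp(theta t): d(exp(theta t) X_t) = sigma exp(theta t) dB_t. Integrating from 0 to t:
  X_t = x_0 * exp(-theta t) + sigma * int_0^t exp(-theta (t-s)) dB_s.
The Itô integral has mean 0 and (by the Itô isometry) variance sigma^2 * int_0^t exp(-2 theta (t - s)) ds = sigma^2 * (1 - exp(-2 theta t)) / (2 theta).
With theta = 3/2, sigma = 7/4, x_0 = -1/3:
  E[X_t] = -1/3 * exp(-3/2 t) = -exp(-3*t/2)/3
  Var(X_t) = (7/4)^2 * (1 - exp(-2*3/2 t)) / (2 * 3/2) = 49/48 - 49*exp(-3*t)/48.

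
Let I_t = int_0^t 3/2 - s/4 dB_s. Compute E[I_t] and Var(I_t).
E[I_t] = 0; Var(I_t) = t*(t^2 - 18*t + 108)/48

The Itô integral of a deterministic integrand f(s) has mean 0 because each increment f(s) * (B_{s+ds} - B_s) has mean 0. By the Itô isometry:
  Var( int_0^t f(s) dB_s ) = E[ (int_0^t f(s) dB_s)^2 ] = int_0^t f(s)^2 ds.
Here f(s) = 3/2 - s/4, so f(s)^2 = (s - 6)^2/16. Integrate:
  int_0^t ((s - 6)^2/16) ds = t*(t^2 - 18*t + 108)/48.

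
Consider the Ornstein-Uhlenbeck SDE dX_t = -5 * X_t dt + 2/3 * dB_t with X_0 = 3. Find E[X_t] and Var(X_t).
E[X_t] = 3*exp(-5*t); Var(X_t) = 2/45 - 2*exp(-10*t)/45

The OU SDE dX = -theta X dt + sigma dB admits the integrating factor exp(theta t): d(exp(theta t) X_t) = sigma exp(theta t) dB_t. Integrating from 0 to t:
  X_t = x_0 * exp(-theta t) + sigma * int_0^t exp(-theta (t-s)) dB_s.
The Itô integral has mean 0 and (by the Itô isometry) variance sigma^2 * int_0^t exp(-2 theta (t - s)) ds = sigma^2 * (1 - exp(-2 theta t)) / (2 theta).
With theta = 5, sigma = 2/3, x_0 = 3:
  E[X_t] = 3 * exp(-5 t) = 3*exp(-5*t)
  Var(X_t) = (2/3)^2 * (1 - exp(-2*5 t)) / (2 * 5) = 2/45 - 2*exp(-10*t)/45.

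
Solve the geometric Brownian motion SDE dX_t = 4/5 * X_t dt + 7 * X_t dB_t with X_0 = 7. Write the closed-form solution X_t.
X_t = 7 * exp((-237/10) * t + (7) * B_t)

For GBM dX = mu X dt + sigma X dB with X_0 = x_0, apply Itô to Y = log X: dY = (mu - sigma^2/2) dt + sigma dB, so Y_t = log(x_0) + (mu - sigma^2/2) t + sigma B_t and hence X_t = x_0 * exp((mu - sigma^2/2) t + sigma B_t).
With mu = 4/5, sigma = 7, x_0 = 7, this gives:
  X_t = 7 * exp((-237/10) * t + (7) * B_t).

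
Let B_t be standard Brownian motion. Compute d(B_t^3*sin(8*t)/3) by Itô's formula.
d(B_t^3*sin(8*t)/3) = (B_t*(8*B_t^2*cos(8*t)/3 + sin(8*t))) dt + (B_t^2*sin(8*t)) dB_t

Itô's formula for f(t, x): d f(t, B_t) = (f_t + (1/2) f_xx) dt + f_x dB_t. Compute partials of f(t, x) = x^3*sin(8*t)/3:
  f_t(t,x)  = 8*x^3*cos(8*t)/3
  f_x(t,x)  = x^2*sin(8*t)
  f_xx(t,x) = 2*x*sin(8*t)
Assemble drift = f_t + (1/2) f_xx = x*(8*x^2*cos(8*t)/3 + sin(8*t)) and diffusion = f_x = x^2*sin(8*t). Substituting x = B_t:
  d(B_t^3*sin(8*t)/3) = (B_t*(8*B_t^2*cos(8*t)/3 + sin(8*t))) dt + (B_t^2*sin(8*t)) dB_t.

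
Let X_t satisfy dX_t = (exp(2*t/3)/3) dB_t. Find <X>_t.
<X>_t = exp(4*t/3)/12 - 1/12

For an Itô process dX_t = a(t) dt + b(t) dB_t, the quadratic variation is <X>_t = int_0^t b(s)^2 ds (the drift term does not contribute). Here b(s) = exp(2*s/3)/3, so
  b(s)^2 = exp(4*s/3)/9.
Integrating from 0 to t:
  <X>_t = int_0^t (exp(4*s/3)/9) ds = exp(4*t/3)/12 - 1/12.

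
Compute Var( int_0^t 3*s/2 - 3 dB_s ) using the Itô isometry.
Var = 3*t*(t^2 - 6*t + 12)/4

The Itô integral of a deterministic integrand f(s) has mean 0 because each increment f(s) * (B_{s+ds} - B_s) has mean 0. By the Itô isometry:
  Var( int_0^t f(s) dB_s ) = E[ (int_0^t f(s) dB_s)^2 ] = int_0^t f(s)^2 ds.
Here f(s) = 3*s/2 - 3, so f(s)^2 = 9*(s - 2)^2/4. Integrate:
  int_0^t (9*(s - 2)^2/4) ds = 3*t*(t^2 - 6*t + 12)/4.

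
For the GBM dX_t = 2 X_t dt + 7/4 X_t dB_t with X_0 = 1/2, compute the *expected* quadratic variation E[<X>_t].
E[<X>_t] = 49*exp(113*t/16)/452 - 49/452

<X>_t = int_0^t ((7/4) * X_s)^2 ds. Taking expectation inside the integral: E[<X>_t] = (7/4)^2 * int_0^t E[X_s^2] ds. For GBM, E[X_s^2] = x_0^2 * exp((2 mu + sigma^2) s). Integrating:
  E[<X>_t] = (7/4)^2 * (1/2)^2 * (exp((2*2 + (7/4)^2) t) - 1) / (2*2 + (7/4)^2)
           = (7/4)^2 * (1/2)^2 * (exp((113/16) t) - 1) / (113/16) = 49*exp(113*t/16)/452 - 49/452.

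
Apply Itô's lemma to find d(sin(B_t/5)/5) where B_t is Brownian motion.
d(sin(B_t/5)/5) = (-sin(B_t/5)/250) dt + (cos(B_t/5)/25) dB_t

Itô's formula for f(B_t) gives d f(B_t) = f'(B_t) dB_t + (1/2) f''(B_t) dt. Compute derivatives of f(x) = sin(x/5)/5:
  f'(x)  = cos(x/5)/25
  f''(x) = -sin(x/5)/125
Substitute x = B_t and multiply the f'' term by 1/2:
  drift     = (1/2) * (-sin(x/5)/125) evaluated at B_t = -sin(B_t/5)/250
  diffusion = (cos(x/5)/25) evaluated at B_t = cos(B_t/5)/25
Therefore d(sin(B_t/5)/5) = (-sin(B_t/5)/250) dt + (cos(B_t/5)/25) dB_t.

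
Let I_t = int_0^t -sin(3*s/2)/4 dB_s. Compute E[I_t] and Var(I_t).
E[I_t] = 0; Var(I_t) = t/32 - sin(3*t)/96

The Itô integral of a deterministic integrand f(s) has mean 0 because each increment f(s) * (B_{s+ds} - B_s) has mean 0. By the Itô isometry:
  Var( int_0^t f(s) dB_s ) = E[ (int_0^t f(s) dB_s)^2 ] = int_0^t f(s)^2 ds.
Here f(s) = -sin(3*s/2)/4, so f(s)^2 = sin(3*s/2)^2/16. Integrate:
  int_0^t (sin(3*s/2)^2/16) ds = t/32 - sin(3*t)/96.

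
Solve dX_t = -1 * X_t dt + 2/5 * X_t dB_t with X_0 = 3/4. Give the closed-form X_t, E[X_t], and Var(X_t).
X_t = 3/4 * exp((-27/25) t + (2/5) B_t); E[X_t] = 3*exp(-t)/4; Var(X_t) = (9*exp(4*t/25) - 9)*exp(-2*t)/16

For GBM dX = mu X dt + sigma X dB with X_0 = x_0, apply Itô to Y = log X: dY = (mu - sigma^2/2) dt + sigma dB, so Y_t = log(x_0) + (mu - sigma^2/2) t + sigma B_t and hence X_t = x_0 * exp((mu - sigma^2/2) t + sigma B_t).
With mu = -1, sigma = 2/5, x_0 = 3/4, this gives:
  X_t = 3/4 * exp((-27/25) * t + (2/5) * B_t).
Since sigma*B_t ~ Normal(0, sigma^2 t), E[exp(sigma*B_t)] = exp(sigma^2 t / 2); so E[X_t] = x_0 * exp((mu - sigma^2/2) t) * exp(sigma^2 t / 2) = x_0 * exp(mu t) = 3*exp(-t)/4.
Var(X_t) = E[X_t^2] - (E[X_t])^2 = x_0^2 * exp(2 mu t) * (exp(sigma^2 t) - 1) = (9*exp(4*t/25) - 9)*exp(-2*t)/16.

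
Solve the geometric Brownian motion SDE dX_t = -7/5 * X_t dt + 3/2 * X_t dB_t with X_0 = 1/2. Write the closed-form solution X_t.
X_t = 1/2 * exp((-101/40) * t + (3/2) * B_t)

For GBM dX = mu X dt + sigma X dB with X_0 = x_0, apply Itô to Y = log X: dY = (mu - sigma^2/2) dt + sigma dB, so Y_t = log(x_0) + (mu - sigma^2/2) t + sigma B_t and hence X_t = x_0 * exp((mu - sigma^2/2) t + sigma B_t).
With mu = -7/5, sigma = 3/2, x_0 = 1/2, this gives:
  X_t = 1/2 * exp((-101/40) * t + (3/2) * B_t).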